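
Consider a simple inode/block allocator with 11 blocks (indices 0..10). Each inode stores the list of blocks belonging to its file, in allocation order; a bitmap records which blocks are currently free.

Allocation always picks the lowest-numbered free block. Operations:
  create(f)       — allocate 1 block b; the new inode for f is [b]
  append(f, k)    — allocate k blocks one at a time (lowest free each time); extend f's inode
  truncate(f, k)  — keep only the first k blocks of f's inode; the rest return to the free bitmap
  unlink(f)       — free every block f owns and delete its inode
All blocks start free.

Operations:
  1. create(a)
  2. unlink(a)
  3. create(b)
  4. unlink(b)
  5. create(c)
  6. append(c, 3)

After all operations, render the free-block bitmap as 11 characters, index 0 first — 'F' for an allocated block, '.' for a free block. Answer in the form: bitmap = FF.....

  1. create(a)  ⇒  F..........  {a→[0]}
  2. unlink(a)  ⇒  ...........  {}
  3. create(b)  ⇒  F..........  {b→[0]}
  4. unlink(b)  ⇒  ...........  {}
  5. create(c)  ⇒  F..........  {c→[0]}
  6. append(c, 3)  ⇒  FFFF.......  {c→[0, 1, 2, 3]}

bitmap = FFFF.......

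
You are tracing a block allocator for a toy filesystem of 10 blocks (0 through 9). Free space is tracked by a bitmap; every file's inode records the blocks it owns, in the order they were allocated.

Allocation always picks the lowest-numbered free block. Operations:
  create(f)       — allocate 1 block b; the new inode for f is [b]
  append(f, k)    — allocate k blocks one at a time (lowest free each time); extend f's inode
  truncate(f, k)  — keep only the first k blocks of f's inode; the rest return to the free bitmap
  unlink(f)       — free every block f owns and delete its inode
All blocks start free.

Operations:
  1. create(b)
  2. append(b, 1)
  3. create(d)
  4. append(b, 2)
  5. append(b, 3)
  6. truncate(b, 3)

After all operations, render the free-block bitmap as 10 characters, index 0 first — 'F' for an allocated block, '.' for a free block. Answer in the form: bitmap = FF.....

bitmap = FFFF......

[1] create(b) — b=0 (map F.........)
[2] append(b, 1) — b=0,1 (map FF........)
[3] create(d) — b=0,1 d=2 (map FFF.......)
[4] append(b, 2) — b=0,1,3,4 d=2 (map FFFFF.....)
[5] append(b, 3) — b=0,1,3,4,5,6,7 d=2 (map FFFFFFFF..)
[6] truncate(b, 3) — b=0,1,3 d=2 (map FFFF......)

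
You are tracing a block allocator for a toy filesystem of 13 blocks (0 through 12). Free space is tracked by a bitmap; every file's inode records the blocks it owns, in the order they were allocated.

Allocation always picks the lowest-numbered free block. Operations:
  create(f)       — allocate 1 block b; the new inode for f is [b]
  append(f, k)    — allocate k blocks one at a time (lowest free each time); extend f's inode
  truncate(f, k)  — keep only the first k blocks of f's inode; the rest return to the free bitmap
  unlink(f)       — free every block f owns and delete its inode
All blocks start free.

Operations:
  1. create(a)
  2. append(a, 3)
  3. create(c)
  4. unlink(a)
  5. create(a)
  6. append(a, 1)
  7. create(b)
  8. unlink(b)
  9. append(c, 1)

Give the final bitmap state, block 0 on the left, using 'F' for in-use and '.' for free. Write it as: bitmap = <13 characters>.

bitmap = FFF.F........

after create(a) → a:[0]  free=[F............]
after append(a, 3) → a:[0, 1, 2, 3]  free=[FFFF.........]
after create(c) → a:[0, 1, 2, 3], c:[4]  free=[FFFFF........]
after unlink(a) → c:[4]  free=[....F........]
after create(a) → a:[0], c:[4]  free=[F...F........]
after append(a, 1) → a:[0, 1], c:[4]  free=[FF..F........]
after create(b) → a:[0, 1], b:[2], c:[4]  free=[FFF.F........]
after unlink(b) → a:[0, 1], c:[4]  free=[FF..F........]
after append(c, 1) → a:[0, 1], c:[4, 2]  free=[FFF.F........]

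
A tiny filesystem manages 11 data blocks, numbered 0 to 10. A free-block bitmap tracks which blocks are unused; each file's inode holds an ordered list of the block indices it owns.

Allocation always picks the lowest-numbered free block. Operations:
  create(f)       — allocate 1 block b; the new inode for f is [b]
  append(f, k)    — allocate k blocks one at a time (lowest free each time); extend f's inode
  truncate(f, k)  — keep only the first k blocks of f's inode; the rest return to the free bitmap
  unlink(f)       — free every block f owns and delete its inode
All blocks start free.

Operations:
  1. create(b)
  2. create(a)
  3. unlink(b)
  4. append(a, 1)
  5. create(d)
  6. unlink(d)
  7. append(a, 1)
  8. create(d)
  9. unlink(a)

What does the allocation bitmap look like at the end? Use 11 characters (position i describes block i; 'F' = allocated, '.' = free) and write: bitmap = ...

bitmap = ...F.......

  1. create(b)  ⇒  F..........  {b→[0]}
  2. create(a)  ⇒  FF.........  {a→[1]; b→[0]}
  3. unlink(b)  ⇒  .F.........  {a→[1]}
  4. append(a, 1)  ⇒  FF.........  {a→[1, 0]}
  5. create(d)  ⇒  FFF........  {a→[1, 0]; d→[2]}
  6. unlink(d)  ⇒  FF.........  {a→[1, 0]}
  7. append(a, 1)  ⇒  FFF........  {a→[1, 0, 2]}
  8. create(d)  ⇒  FFFF.......  {a→[1, 0, 2]; d→[3]}
  9. unlink(a)  ⇒  ...F.......  {d→[3]}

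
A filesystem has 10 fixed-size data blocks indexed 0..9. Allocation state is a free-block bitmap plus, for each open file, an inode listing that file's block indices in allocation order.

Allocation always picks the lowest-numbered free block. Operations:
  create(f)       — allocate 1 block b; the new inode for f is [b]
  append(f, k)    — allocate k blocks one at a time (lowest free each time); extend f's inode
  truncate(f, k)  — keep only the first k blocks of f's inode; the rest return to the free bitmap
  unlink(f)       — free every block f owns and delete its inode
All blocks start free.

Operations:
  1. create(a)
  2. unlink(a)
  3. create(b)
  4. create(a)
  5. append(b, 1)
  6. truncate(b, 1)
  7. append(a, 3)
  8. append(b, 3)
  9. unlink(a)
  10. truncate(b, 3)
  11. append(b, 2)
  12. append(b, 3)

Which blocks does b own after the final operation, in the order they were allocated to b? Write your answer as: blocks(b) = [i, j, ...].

create(a): bitmap=F......... | a=[0]
unlink(a): bitmap=.......... | 
create(b): bitmap=F......... | b=[0]
create(a): bitmap=FF........ | a=[1] b=[0]
append(b, 1): bitmap=FFF....... | a=[1] b=[0, 2]
truncate(b, 1): bitmap=FF........ | a=[1] b=[0]
append(a, 3): bitmap=FFFFF..... | a=[1, 2, 3, 4] b=[0]
append(b, 3): bitmap=FFFFFFFF.. | a=[1, 2, 3, 4] b=[0, 5, 6, 7]
unlink(a): bitmap=F....FFF.. | b=[0, 5, 6, 7]
truncate(b, 3): bitmap=F....FF... | b=[0, 5, 6]
append(b, 2): bitmap=FFF..FF... | b=[0, 5, 6, 1, 2]
append(b, 3): bitmap=FFFFFFFF.. | b=[0, 5, 6, 1, 2, 3, 4, 7]

blocks(b) = [0, 5, 6, 1, 2, 3, 4, 7]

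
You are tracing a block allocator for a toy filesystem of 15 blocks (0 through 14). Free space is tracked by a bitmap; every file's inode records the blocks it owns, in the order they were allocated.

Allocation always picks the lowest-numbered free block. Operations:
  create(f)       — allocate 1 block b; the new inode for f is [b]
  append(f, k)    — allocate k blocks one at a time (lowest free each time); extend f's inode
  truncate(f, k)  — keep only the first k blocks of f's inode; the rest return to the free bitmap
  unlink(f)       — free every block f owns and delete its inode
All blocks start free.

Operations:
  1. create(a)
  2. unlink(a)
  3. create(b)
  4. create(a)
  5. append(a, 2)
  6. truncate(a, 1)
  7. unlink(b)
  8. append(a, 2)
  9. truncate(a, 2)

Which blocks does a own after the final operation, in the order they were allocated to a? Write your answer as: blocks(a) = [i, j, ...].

blocks(a) = [1, 0]

create(a): bitmap=F.............. | a=[0]
unlink(a): bitmap=............... | 
create(b): bitmap=F.............. | b=[0]
create(a): bitmap=FF............. | a=[1] b=[0]
append(a, 2): bitmap=FFFF........... | a=[1, 2, 3] b=[0]
truncate(a, 1): bitmap=FF............. | a=[1] b=[0]
unlink(b): bitmap=.F............. | a=[1]
append(a, 2): bitmap=FFF............ | a=[1, 0, 2]
truncate(a, 2): bitmap=FF............. | a=[1, 0]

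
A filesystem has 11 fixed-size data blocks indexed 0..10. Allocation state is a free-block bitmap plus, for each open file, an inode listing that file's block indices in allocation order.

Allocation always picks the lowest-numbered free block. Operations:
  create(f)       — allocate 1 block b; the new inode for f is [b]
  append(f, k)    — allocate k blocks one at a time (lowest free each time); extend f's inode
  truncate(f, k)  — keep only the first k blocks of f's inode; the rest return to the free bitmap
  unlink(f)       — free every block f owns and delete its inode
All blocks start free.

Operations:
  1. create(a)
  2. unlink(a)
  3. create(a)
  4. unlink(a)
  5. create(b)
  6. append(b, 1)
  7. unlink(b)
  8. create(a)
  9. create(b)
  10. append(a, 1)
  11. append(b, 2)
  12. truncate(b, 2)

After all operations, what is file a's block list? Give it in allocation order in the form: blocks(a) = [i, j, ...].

blocks(a) = [0, 2]

after create(a) → a:[0]  free=[F..........]
after unlink(a) →   free=[...........]
after create(a) → a:[0]  free=[F..........]
after unlink(a) →   free=[...........]
after create(b) → b:[0]  free=[F..........]
after append(b, 1) → b:[0, 1]  free=[FF.........]
after unlink(b) →   free=[...........]
after create(a) → a:[0]  free=[F..........]
after create(b) → a:[0], b:[1]  free=[FF.........]
after append(a, 1) → a:[0, 2], b:[1]  free=[FFF........]
after append(b, 2) → a:[0, 2], b:[1, 3, 4]  free=[FFFFF......]
after truncate(b, 2) → a:[0, 2], b:[1, 3]  free=[FFFF.......]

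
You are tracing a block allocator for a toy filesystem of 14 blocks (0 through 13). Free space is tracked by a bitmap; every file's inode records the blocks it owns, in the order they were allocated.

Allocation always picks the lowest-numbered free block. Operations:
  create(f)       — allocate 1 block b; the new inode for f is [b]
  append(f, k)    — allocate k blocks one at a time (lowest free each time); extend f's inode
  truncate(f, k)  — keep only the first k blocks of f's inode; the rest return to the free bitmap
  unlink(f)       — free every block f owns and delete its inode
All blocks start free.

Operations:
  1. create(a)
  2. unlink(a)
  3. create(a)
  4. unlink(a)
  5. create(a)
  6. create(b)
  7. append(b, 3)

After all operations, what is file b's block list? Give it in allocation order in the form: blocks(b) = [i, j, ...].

create(a): bitmap=F............. | a=[0]
unlink(a): bitmap=.............. | 
create(a): bitmap=F............. | a=[0]
unlink(a): bitmap=.............. | 
create(a): bitmap=F............. | a=[0]
create(b): bitmap=FF............ | a=[0] b=[1]
append(b, 3): bitmap=FFFFF......... | a=[0] b=[1, 2, 3, 4]

blocks(b) = [1, 2, 3, 4]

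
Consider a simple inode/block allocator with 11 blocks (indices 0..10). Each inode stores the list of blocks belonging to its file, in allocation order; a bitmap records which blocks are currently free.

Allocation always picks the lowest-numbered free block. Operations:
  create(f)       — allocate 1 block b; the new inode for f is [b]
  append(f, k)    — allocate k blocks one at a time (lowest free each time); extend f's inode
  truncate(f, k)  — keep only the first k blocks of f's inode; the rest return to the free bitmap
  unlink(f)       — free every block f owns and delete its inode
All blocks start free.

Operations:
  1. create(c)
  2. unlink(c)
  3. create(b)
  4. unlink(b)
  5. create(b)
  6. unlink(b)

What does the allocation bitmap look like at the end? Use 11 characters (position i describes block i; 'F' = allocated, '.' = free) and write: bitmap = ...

bitmap = ...........

  1. create(c)  ⇒  F..........  {c→[0]}
  2. unlink(c)  ⇒  ...........  {}
  3. create(b)  ⇒  F..........  {b→[0]}
  4. unlink(b)  ⇒  ...........  {}
  5. create(b)  ⇒  F..........  {b→[0]}
  6. unlink(b)  ⇒  ...........  {}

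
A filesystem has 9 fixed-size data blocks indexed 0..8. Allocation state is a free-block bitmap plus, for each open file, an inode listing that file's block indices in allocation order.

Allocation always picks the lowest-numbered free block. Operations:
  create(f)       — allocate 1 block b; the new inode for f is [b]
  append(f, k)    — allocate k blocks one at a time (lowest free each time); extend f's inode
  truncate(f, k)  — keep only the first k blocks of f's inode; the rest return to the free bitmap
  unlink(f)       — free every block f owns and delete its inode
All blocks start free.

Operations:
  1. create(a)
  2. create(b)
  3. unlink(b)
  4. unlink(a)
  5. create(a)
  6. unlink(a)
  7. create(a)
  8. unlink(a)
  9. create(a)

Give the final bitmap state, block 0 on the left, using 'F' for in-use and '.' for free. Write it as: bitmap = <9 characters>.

bitmap = F........

[1] create(a) — a=0 (map F........)
[2] create(b) — a=0 b=1 (map FF.......)
[3] unlink(b) — a=0 (map F........)
[4] unlink(a) —  (map .........)
[5] create(a) — a=0 (map F........)
[6] unlink(a) —  (map .........)
[7] create(a) — a=0 (map F........)
[8] unlink(a) —  (map .........)
[9] create(a) — a=0 (map F........)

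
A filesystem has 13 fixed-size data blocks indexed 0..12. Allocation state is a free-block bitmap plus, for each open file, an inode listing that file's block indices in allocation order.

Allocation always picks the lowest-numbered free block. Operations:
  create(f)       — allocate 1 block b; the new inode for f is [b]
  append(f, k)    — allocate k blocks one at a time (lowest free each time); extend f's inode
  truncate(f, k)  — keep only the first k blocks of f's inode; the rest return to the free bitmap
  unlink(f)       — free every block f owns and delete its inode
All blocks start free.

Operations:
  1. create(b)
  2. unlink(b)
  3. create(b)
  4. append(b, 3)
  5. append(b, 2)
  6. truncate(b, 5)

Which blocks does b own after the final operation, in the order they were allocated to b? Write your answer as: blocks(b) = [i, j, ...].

after create(b) → b:[0]  free=[F............]
after unlink(b) →   free=[.............]
after create(b) → b:[0]  free=[F............]
after append(b, 3) → b:[0, 1, 2, 3]  free=[FFFF.........]
after append(b, 2) → b:[0, 1, 2, 3, 4, 5]  free=[FFFFFF.......]
after truncate(b, 5) → b:[0, 1, 2, 3, 4]  free=[FFFFF........]

blocks(b) = [0, 1, 2, 3, 4]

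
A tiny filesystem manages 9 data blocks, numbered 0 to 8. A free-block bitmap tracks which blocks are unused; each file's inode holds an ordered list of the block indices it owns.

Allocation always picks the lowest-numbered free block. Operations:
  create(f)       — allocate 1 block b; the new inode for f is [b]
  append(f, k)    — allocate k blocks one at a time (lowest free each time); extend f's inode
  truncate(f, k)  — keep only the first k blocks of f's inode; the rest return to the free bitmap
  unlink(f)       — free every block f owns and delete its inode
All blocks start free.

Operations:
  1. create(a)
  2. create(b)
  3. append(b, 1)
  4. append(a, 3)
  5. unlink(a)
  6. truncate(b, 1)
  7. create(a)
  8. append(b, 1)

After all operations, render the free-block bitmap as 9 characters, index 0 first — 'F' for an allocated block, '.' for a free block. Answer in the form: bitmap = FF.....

bitmap = FFF......

create(a): bitmap=F........ | a=[0]
create(b): bitmap=FF....... | a=[0] b=[1]
append(b, 1): bitmap=FFF...... | a=[0] b=[1, 2]
append(a, 3): bitmap=FFFFFF... | a=[0, 3, 4, 5] b=[1, 2]
unlink(a): bitmap=.FF...... | b=[1, 2]
truncate(b, 1): bitmap=.F....... | b=[1]
create(a): bitmap=FF....... | a=[0] b=[1]
append(b, 1): bitmap=FFF...... | a=[0] b=[1, 2]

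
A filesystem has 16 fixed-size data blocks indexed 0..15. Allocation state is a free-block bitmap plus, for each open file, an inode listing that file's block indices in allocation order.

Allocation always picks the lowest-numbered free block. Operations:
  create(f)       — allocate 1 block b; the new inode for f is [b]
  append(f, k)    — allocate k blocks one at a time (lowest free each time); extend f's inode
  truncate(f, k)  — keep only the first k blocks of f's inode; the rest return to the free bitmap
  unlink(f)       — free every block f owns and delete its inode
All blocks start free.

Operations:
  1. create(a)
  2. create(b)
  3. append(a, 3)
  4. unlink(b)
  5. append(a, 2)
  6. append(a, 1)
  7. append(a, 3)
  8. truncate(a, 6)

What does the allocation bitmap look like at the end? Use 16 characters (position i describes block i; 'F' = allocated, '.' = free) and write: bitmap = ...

bitmap = FFFFFF..........

create(a): bitmap=F............... | a=[0]
create(b): bitmap=FF.............. | a=[0] b=[1]
append(a, 3): bitmap=FFFFF........... | a=[0, 2, 3, 4] b=[1]
unlink(b): bitmap=F.FFF........... | a=[0, 2, 3, 4]
append(a, 2): bitmap=FFFFFF.......... | a=[0, 2, 3, 4, 1, 5]
append(a, 1): bitmap=FFFFFFF......... | a=[0, 2, 3, 4, 1, 5, 6]
append(a, 3): bitmap=FFFFFFFFFF...... | a=[0, 2, 3, 4, 1, 5, 6, 7, 8, 9]
truncate(a, 6): bitmap=FFFFFF.......... | a=[0, 2, 3, 4, 1, 5]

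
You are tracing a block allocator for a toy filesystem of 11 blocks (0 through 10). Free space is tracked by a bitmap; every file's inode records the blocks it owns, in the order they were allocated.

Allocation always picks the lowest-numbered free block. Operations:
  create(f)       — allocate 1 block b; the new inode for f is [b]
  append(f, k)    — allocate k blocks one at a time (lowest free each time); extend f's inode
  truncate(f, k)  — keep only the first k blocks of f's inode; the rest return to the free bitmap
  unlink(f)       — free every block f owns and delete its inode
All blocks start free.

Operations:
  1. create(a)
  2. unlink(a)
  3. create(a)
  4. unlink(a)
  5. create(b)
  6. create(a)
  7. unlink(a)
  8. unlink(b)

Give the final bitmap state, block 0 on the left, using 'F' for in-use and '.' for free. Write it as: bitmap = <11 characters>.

bitmap = ...........

after create(a) → a:[0]  free=[F..........]
after unlink(a) →   free=[...........]
after create(a) → a:[0]  free=[F..........]
after unlink(a) →   free=[...........]
after create(b) → b:[0]  free=[F..........]
after create(a) → a:[1], b:[0]  free=[FF.........]
after unlink(a) → b:[0]  free=[F..........]
after unlink(b) →   free=[...........]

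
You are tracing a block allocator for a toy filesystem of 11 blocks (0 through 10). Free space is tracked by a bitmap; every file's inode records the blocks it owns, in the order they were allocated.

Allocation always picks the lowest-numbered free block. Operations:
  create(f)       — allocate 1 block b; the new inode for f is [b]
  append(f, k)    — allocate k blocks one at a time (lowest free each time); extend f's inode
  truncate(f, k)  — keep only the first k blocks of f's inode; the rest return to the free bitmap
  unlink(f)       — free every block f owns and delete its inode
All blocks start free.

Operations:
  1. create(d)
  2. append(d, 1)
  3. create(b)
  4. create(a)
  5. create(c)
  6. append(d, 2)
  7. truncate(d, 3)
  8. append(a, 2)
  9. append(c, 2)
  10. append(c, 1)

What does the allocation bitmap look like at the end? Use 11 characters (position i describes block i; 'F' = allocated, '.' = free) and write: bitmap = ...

bitmap = FFFFFFFFFFF

[1] create(d) — d=0 (map F..........)
[2] append(d, 1) — d=0,1 (map FF.........)
[3] create(b) — b=2 d=0,1 (map FFF........)
[4] create(a) — a=3 b=2 d=0,1 (map FFFF.......)
[5] create(c) — a=3 b=2 c=4 d=0,1 (map FFFFF......)
[6] append(d, 2) — a=3 b=2 c=4 d=0,1,5,6 (map FFFFFFF....)
[7] truncate(d, 3) — a=3 b=2 c=4 d=0,1,5 (map FFFFFF.....)
[8] append(a, 2) — a=3,6,7 b=2 c=4 d=0,1,5 (map FFFFFFFF...)
[9] append(c, 2) — a=3,6,7 b=2 c=4,8,9 d=0,1,5 (map FFFFFFFFFF.)
[10] append(c, 1) — a=3,6,7 b=2 c=4,8,9,10 d=0,1,5 (map FFFFFFFFFFF)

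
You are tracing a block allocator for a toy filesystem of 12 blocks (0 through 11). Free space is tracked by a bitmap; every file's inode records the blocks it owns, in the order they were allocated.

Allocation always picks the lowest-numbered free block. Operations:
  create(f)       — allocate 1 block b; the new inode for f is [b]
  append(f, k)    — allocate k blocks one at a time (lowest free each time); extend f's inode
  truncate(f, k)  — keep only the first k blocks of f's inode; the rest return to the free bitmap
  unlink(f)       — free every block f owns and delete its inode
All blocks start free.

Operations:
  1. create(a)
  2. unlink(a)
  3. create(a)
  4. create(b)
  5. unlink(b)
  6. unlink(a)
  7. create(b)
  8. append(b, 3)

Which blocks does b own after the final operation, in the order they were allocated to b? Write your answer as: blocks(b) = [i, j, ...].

  1. create(a)  ⇒  F...........  {a→[0]}
  2. unlink(a)  ⇒  ............  {}
  3. create(a)  ⇒  F...........  {a→[0]}
  4. create(b)  ⇒  FF..........  {a→[0]; b→[1]}
  5. unlink(b)  ⇒  F...........  {a→[0]}
  6. unlink(a)  ⇒  ............  {}
  7. create(b)  ⇒  F...........  {b→[0]}
  8. append(b, 3)  ⇒  FFFF........  {b→[0, 1, 2, 3]}

blocks(b) = [0, 1, 2, 3]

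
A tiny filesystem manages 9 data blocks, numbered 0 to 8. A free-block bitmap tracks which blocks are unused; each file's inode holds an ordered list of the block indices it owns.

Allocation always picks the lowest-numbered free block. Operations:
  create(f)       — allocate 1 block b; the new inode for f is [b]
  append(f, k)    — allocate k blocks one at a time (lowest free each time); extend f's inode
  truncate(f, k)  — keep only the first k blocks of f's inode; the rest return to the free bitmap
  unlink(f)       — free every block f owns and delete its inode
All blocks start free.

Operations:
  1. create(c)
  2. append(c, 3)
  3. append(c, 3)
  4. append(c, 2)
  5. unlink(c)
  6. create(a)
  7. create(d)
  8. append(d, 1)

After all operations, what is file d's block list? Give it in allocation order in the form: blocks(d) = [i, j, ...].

[1] create(c) — c=0 (map F........)
[2] append(c, 3) — c=0,1,2,3 (map FFFF.....)
[3] append(c, 3) — c=0,1,2,3,4,5,6 (map FFFFFFF..)
[4] append(c, 2) — c=0,1,2,3,4,5,6,7,8 (map FFFFFFFFF)
[5] unlink(c) —  (map .........)
[6] create(a) — a=0 (map F........)
[7] create(d) — a=0 d=1 (map FF.......)
[8] append(d, 1) — a=0 d=1,2 (map FFF......)

blocks(d) = [1, 2]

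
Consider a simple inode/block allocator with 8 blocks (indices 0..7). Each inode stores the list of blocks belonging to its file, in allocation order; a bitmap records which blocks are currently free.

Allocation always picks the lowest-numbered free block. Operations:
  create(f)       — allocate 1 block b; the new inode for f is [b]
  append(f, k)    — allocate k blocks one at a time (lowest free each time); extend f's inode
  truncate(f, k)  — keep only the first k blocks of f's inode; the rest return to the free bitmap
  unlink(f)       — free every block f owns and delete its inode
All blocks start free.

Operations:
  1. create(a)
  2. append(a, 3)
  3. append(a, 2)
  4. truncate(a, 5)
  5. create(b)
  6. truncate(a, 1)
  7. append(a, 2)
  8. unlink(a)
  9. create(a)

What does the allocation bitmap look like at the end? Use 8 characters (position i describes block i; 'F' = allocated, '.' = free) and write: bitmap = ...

  1. create(a)  ⇒  F.......  {a→[0]}
  2. append(a, 3)  ⇒  FFFF....  {a→[0, 1, 2, 3]}
  3. append(a, 2)  ⇒  FFFFFF..  {a→[0, 1, 2, 3, 4, 5]}
  4. truncate(a, 5)  ⇒  FFFFF...  {a→[0, 1, 2, 3, 4]}
  5. create(b)  ⇒  FFFFFF..  {a→[0, 1, 2, 3, 4]; b→[5]}
  6. truncate(a, 1)  ⇒  F....F..  {a→[0]; b→[5]}
  7. append(a, 2)  ⇒  FFF..F..  {a→[0, 1, 2]; b→[5]}
  8. unlink(a)  ⇒  .....F..  {b→[5]}
  9. create(a)  ⇒  F....F..  {a→[0]; b→[5]}

bitmap = F....F..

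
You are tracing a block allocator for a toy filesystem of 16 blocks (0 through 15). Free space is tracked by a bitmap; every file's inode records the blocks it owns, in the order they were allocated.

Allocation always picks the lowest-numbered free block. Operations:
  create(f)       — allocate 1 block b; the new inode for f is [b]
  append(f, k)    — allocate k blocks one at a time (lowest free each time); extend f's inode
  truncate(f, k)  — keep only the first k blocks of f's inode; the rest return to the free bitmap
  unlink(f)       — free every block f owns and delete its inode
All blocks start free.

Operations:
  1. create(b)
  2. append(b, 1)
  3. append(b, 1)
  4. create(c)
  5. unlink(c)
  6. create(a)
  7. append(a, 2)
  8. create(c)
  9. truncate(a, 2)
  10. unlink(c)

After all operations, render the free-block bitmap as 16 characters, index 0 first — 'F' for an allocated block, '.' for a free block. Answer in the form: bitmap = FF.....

bitmap = FFFFF...........

create(b): bitmap=F............... | b=[0]
append(b, 1): bitmap=FF.............. | b=[0, 1]
append(b, 1): bitmap=FFF............. | b=[0, 1, 2]
create(c): bitmap=FFFF............ | b=[0, 1, 2] c=[3]
unlink(c): bitmap=FFF............. | b=[0, 1, 2]
create(a): bitmap=FFFF............ | a=[3] b=[0, 1, 2]
append(a, 2): bitmap=FFFFFF.......... | a=[3, 4, 5] b=[0, 1, 2]
create(c): bitmap=FFFFFFF......... | a=[3, 4, 5] b=[0, 1, 2] c=[6]
truncate(a, 2): bitmap=FFFFF.F......... | a=[3, 4] b=[0, 1, 2] c=[6]
unlink(c): bitmap=FFFFF........... | a=[3, 4] b=[0, 1, 2]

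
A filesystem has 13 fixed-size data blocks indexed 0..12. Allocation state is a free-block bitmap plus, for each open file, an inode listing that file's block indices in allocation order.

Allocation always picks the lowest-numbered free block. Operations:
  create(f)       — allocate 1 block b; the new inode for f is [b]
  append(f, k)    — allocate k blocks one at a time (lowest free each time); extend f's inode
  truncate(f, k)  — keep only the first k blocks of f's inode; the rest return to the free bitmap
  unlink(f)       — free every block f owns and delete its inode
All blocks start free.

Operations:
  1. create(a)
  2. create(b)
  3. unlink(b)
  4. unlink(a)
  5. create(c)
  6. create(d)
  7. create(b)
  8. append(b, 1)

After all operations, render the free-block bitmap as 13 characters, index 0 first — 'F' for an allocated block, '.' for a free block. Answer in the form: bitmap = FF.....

bitmap = FFFF.........

after create(a) → a:[0]  free=[F............]
after create(b) → a:[0], b:[1]  free=[FF...........]
after unlink(b) → a:[0]  free=[F............]
after unlink(a) →   free=[.............]
after create(c) → c:[0]  free=[F............]
after create(d) → c:[0], d:[1]  free=[FF...........]
after create(b) → b:[2], c:[0], d:[1]  free=[FFF..........]
after append(b, 1) → b:[2, 3], c:[0], d:[1]  free=[FFFF.........]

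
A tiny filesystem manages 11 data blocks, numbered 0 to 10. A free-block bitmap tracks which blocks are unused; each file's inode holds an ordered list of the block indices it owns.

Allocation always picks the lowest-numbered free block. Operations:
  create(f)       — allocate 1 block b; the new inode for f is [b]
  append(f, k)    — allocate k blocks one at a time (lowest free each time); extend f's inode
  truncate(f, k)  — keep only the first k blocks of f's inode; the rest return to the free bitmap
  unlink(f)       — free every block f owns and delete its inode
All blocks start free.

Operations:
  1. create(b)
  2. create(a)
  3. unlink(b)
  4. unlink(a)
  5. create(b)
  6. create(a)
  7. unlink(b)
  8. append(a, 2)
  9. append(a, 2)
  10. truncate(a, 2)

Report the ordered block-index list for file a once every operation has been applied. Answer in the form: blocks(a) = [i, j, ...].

blocks(a) = [1, 0]

[1] create(b) — b=0 (map F..........)
[2] create(a) — a=1 b=0 (map FF.........)
[3] unlink(b) — a=1 (map .F.........)
[4] unlink(a) —  (map ...........)
[5] create(b) — b=0 (map F..........)
[6] create(a) — a=1 b=0 (map FF.........)
[7] unlink(b) — a=1 (map .F.........)
[8] append(a, 2) — a=1,0,2 (map FFF........)
[9] append(a, 2) — a=1,0,2,3,4 (map FFFFF......)
[10] truncate(a, 2) — a=1,0 (map FF.........)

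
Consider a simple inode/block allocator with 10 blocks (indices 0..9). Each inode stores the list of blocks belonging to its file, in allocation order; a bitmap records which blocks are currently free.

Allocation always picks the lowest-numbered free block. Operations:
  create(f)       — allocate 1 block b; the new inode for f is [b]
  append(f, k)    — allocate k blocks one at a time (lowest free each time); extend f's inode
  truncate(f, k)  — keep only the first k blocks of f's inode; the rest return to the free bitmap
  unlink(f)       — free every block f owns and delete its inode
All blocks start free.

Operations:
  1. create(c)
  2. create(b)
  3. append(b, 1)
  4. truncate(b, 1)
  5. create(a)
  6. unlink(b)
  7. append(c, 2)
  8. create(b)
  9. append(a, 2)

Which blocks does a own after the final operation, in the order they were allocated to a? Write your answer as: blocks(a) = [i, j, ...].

blocks(a) = [2, 5, 6]

create(c): bitmap=F......... | c=[0]
create(b): bitmap=FF........ | b=[1] c=[0]
append(b, 1): bitmap=FFF....... | b=[1, 2] c=[0]
truncate(b, 1): bitmap=FF........ | b=[1] c=[0]
create(a): bitmap=FFF....... | a=[2] b=[1] c=[0]
unlink(b): bitmap=F.F....... | a=[2] c=[0]
append(c, 2): bitmap=FFFF...... | a=[2] c=[0, 1, 3]
create(b): bitmap=FFFFF..... | a=[2] b=[4] c=[0, 1, 3]
append(a, 2): bitmap=FFFFFFF... | a=[2, 5, 6] b=[4] c=[0, 1, 3]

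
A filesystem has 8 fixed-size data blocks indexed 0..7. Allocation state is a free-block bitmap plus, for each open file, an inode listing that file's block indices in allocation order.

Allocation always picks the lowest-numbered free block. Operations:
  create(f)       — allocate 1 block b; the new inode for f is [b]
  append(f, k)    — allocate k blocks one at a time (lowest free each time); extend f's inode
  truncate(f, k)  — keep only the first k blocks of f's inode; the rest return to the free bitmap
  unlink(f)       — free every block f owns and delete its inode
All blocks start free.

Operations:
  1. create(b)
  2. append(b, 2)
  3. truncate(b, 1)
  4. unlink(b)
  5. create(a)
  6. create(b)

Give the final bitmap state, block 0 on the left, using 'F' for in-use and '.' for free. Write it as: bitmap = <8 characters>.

create(b): bitmap=F....... | b=[0]
append(b, 2): bitmap=FFF..... | b=[0, 1, 2]
truncate(b, 1): bitmap=F....... | b=[0]
unlink(b): bitmap=........ | 
create(a): bitmap=F....... | a=[0]
create(b): bitmap=FF...... | a=[0] b=[1]

bitmap = FF......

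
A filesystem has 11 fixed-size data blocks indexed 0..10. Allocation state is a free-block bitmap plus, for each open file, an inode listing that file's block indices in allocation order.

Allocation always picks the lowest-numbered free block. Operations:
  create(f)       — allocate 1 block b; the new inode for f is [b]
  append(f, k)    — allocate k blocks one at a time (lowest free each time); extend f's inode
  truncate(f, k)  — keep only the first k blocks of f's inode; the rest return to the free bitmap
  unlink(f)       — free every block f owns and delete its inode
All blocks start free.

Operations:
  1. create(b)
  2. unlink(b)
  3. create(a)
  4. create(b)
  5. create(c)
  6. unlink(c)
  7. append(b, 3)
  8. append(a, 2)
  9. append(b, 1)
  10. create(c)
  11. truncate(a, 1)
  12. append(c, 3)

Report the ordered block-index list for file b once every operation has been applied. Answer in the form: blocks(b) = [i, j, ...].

blocks(b) = [1, 2, 3, 4, 7]

after create(b) → b:[0]  free=[F..........]
after unlink(b) →   free=[...........]
after create(a) → a:[0]  free=[F..........]
after create(b) → a:[0], b:[1]  free=[FF.........]
after create(c) → a:[0], b:[1], c:[2]  free=[FFF........]
after unlink(c) → a:[0], b:[1]  free=[FF.........]
after append(b, 3) → a:[0], b:[1, 2, 3, 4]  free=[FFFFF......]
after append(a, 2) → a:[0, 5, 6], b:[1, 2, 3, 4]  free=[FFFFFFF....]
after append(b, 1) → a:[0, 5, 6], b:[1, 2, 3, 4, 7]  free=[FFFFFFFF...]
after create(c) → a:[0, 5, 6], b:[1, 2, 3, 4, 7], c:[8]  free=[FFFFFFFFF..]
after truncate(a, 1) → a:[0], b:[1, 2, 3, 4, 7], c:[8]  free=[FFFFF..FF..]
after append(c, 3) → a:[0], b:[1, 2, 3, 4, 7], c:[8, 5, 6, 9]  free=[FFFFFFFFFF.]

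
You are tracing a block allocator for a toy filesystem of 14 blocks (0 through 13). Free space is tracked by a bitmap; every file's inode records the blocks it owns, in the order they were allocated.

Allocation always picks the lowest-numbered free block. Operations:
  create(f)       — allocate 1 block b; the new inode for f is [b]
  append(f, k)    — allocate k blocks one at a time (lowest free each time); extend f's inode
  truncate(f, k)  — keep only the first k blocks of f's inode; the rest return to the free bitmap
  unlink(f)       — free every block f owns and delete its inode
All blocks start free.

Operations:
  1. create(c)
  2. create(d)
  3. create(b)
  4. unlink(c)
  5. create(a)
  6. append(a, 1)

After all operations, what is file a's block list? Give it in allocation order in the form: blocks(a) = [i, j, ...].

blocks(a) = [0, 3]

create(c): bitmap=F............. | c=[0]
create(d): bitmap=FF............ | c=[0] d=[1]
create(b): bitmap=FFF........... | b=[2] c=[0] d=[1]
unlink(c): bitmap=.FF........... | b=[2] d=[1]
create(a): bitmap=FFF........... | a=[0] b=[2] d=[1]
append(a, 1): bitmap=FFFF.......... | a=[0, 3] b=[2] d=[1]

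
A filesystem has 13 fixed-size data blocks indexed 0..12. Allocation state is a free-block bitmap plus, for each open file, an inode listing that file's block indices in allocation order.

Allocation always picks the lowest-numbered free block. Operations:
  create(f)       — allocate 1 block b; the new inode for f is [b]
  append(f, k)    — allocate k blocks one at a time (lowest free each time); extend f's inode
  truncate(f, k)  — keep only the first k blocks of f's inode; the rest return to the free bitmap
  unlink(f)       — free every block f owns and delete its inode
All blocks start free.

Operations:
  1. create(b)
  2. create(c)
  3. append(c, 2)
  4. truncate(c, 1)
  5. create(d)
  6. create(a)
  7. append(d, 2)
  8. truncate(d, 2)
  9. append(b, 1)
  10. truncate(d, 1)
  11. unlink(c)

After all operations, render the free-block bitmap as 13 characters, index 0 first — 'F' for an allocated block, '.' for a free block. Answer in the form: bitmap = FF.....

  1. create(b)  ⇒  F............  {b→[0]}
  2. create(c)  ⇒  FF...........  {b→[0]; c→[1]}
  3. append(c, 2)  ⇒  FFFF.........  {b→[0]; c→[1, 2, 3]}
  4. truncate(c, 1)  ⇒  FF...........  {b→[0]; c→[1]}
  5. create(d)  ⇒  FFF..........  {b→[0]; c→[1]; d→[2]}
  6. create(a)  ⇒  FFFF.........  {a→[3]; b→[0]; c→[1]; d→[2]}
  7. append(d, 2)  ⇒  FFFFFF.......  {a→[3]; b→[0]; c→[1]; d→[2, 4, 5]}
  8. truncate(d, 2)  ⇒  FFFFF........  {a→[3]; b→[0]; c→[1]; d→[2, 4]}
  9. append(b, 1)  ⇒  FFFFFF.......  {a→[3]; b→[0, 5]; c→[1]; d→[2, 4]}
  10. truncate(d, 1)  ⇒  FFFF.F.......  {a→[3]; b→[0, 5]; c→[1]; d→[2]}
  11. unlink(c)  ⇒  F.FF.F.......  {a→[3]; b→[0, 5]; d→[2]}

bitmap = F.FF.F.......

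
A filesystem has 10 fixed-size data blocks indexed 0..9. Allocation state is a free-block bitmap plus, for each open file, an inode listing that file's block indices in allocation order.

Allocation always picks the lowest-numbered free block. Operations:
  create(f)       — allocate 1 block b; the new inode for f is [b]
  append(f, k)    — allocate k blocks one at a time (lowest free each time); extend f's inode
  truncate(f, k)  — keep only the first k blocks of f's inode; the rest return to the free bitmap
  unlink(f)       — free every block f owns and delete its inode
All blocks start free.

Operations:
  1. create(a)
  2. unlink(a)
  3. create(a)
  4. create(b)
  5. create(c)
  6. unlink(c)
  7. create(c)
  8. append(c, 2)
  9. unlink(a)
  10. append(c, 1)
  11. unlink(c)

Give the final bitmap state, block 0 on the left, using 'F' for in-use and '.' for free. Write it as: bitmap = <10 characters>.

[1] create(a) — a=0 (map F.........)
[2] unlink(a) —  (map ..........)
[3] create(a) — a=0 (map F.........)
[4] create(b) — a=0 b=1 (map FF........)
[5] create(c) — a=0 b=1 c=2 (map FFF.......)
[6] unlink(c) — a=0 b=1 (map FF........)
[7] create(c) — a=0 b=1 c=2 (map FFF.......)
[8] append(c, 2) — a=0 b=1 c=2,3,4 (map FFFFF.....)
[9] unlink(a) — b=1 c=2,3,4 (map .FFFF.....)
[10] append(c, 1) — b=1 c=2,3,4,0 (map FFFFF.....)
[11] unlink(c) — b=1 (map .F........)

bitmap = .F........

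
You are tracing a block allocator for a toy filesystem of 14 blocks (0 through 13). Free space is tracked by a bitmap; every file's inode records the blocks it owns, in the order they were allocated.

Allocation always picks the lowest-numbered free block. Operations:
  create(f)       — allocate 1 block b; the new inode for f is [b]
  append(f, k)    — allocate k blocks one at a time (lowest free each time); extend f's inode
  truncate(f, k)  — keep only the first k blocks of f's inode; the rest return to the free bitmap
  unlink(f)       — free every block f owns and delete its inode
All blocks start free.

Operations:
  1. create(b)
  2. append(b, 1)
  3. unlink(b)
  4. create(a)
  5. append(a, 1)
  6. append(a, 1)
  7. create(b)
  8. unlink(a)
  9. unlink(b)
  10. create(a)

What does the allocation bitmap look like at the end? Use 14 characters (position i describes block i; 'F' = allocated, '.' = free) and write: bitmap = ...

bitmap = F.............

create(b): bitmap=F............. | b=[0]
append(b, 1): bitmap=FF............ | b=[0, 1]
unlink(b): bitmap=.............. | 
create(a): bitmap=F............. | a=[0]
append(a, 1): bitmap=FF............ | a=[0, 1]
append(a, 1): bitmap=FFF........... | a=[0, 1, 2]
create(b): bitmap=FFFF.......... | a=[0, 1, 2] b=[3]
unlink(a): bitmap=...F.......... | b=[3]
unlink(b): bitmap=.............. | 
create(a): bitmap=F............. | a=[0]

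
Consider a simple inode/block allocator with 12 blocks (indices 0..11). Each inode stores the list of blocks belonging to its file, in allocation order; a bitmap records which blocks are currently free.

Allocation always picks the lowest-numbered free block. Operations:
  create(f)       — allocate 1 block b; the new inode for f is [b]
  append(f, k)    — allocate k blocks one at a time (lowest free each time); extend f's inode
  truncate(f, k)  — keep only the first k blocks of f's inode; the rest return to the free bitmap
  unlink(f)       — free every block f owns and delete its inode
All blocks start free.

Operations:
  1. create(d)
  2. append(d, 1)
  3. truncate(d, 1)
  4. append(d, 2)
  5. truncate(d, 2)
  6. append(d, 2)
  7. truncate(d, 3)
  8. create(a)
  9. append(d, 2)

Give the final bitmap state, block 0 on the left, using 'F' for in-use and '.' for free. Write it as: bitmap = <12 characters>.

bitmap = FFFFFF......

  1. create(d)  ⇒  F...........  {d→[0]}
  2. append(d, 1)  ⇒  FF..........  {d→[0, 1]}
  3. truncate(d, 1)  ⇒  F...........  {d→[0]}
  4. append(d, 2)  ⇒  FFF.........  {d→[0, 1, 2]}
  5. truncate(d, 2)  ⇒  FF..........  {d→[0, 1]}
  6. append(d, 2)  ⇒  FFFF........  {d→[0, 1, 2, 3]}
  7. truncate(d, 3)  ⇒  FFF.........  {d→[0, 1, 2]}
  8. create(a)  ⇒  FFFF........  {a→[3]; d→[0, 1, 2]}
  9. append(d, 2)  ⇒  FFFFFF......  {a→[3]; d→[0, 1, 2, 4, 5]}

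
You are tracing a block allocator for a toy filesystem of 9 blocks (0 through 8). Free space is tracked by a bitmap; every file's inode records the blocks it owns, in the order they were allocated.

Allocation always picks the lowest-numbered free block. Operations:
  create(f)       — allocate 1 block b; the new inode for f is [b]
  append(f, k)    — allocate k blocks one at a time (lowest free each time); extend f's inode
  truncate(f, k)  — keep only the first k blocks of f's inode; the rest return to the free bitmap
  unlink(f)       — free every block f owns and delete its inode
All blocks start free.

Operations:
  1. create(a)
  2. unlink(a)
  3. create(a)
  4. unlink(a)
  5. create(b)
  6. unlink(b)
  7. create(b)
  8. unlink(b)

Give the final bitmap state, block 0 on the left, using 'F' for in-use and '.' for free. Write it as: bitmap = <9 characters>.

[1] create(a) — a=0 (map F........)
[2] unlink(a) —  (map .........)
[3] create(a) — a=0 (map F........)
[4] unlink(a) —  (map .........)
[5] create(b) — b=0 (map F........)
[6] unlink(b) —  (map .........)
[7] create(b) — b=0 (map F........)
[8] unlink(b) —  (map .........)

bitmap = .........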